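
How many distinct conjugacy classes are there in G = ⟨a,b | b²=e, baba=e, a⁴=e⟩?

The conjugacy classes (representative and size) are:
  [e] (size 1), [a] (size 2), [a²] (size 1), [a²b] (size 2), [a³b] (size 2).
Class equation: 1 + 2 + 1 + 2 + 2 = 8 = |G|. So G has 5 conjugacy classes.

Answer: 5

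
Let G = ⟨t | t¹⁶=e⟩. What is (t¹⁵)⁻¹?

The order of (t¹⁵) is 16 (smallest k with (t¹⁵)ᵏ = e), so (t¹⁵)⁻¹ = (t¹⁵)¹⁵ = t.
Check: (t¹⁵) · t → (t¹⁵) · t = e, giving e as required.

Answer: t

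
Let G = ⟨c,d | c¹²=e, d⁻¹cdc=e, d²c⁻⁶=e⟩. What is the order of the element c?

Compute successive powers until reaching e:
  c¹ = c, c² = c², c³ = c³, c⁴ = c⁴, c⁵ = c⁵, c⁶ = c⁶, c⁷ = c⁷, c⁸ = c⁸, c⁹ = c⁹, c¹⁰ = c¹⁰, c¹¹ = c¹¹, c¹² = e.
The smallest positive k with cᵏ = e is 12.

Answer: 12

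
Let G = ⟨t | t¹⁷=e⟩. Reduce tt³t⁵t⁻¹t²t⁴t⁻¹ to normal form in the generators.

Multiply left to right, reducing at each step:
  t · t³ = t⁴
  (t⁴) · t⁵ = t⁹
  (t⁹) · t⁻¹ = t⁸
  (t⁸) · t² = t¹⁰
  (t¹⁰) · t⁴ = t¹⁴
  (t¹⁴) · t⁻¹ = t¹³

Answer: t¹³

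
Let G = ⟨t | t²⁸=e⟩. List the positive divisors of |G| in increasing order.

|G| = 28 = 2² · 7. By Lagrange's theorem the order of any subgroup divides 28; the divisors of 28 are 1, 2, 4, 7, 14, 28.

Answer: 1, 2, 4, 7, 14, 28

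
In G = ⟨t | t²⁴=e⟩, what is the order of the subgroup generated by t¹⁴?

|⟨t¹⁴⟩| equals the order of t¹⁴. Compute successive powers until reaching e:
  (t¹⁴)¹ = t¹⁴, (t¹⁴)² = t⁴, (t¹⁴)³ = t¹⁸, (t¹⁴)⁴ = t⁸, (t¹⁴)⁵ = t²², (t¹⁴)⁶ = t¹², (t¹⁴)⁷ = t², (t¹⁴)⁸ = t¹⁶, (t¹⁴)⁹ = t⁶, (t¹⁴)¹⁰ = t²⁰, (t¹⁴)¹¹ = t¹⁰, (t¹⁴)¹² = e.
The smallest positive k with (t¹⁴)ᵏ = e is 12, so |⟨t¹⁴⟩| = 12.

Answer: 12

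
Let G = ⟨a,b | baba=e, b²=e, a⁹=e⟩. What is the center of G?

An element z ∈ Z(G) iff z commutes with every generator.
For example e is central: e·a = a = a·e; e·b = b = b·e.
Whereas a ∉ Z(G) since a·b = ab ≠ a⁸b = b·a.
Checking each of the 18 elements this way gives Z(G) = {e}, of order 1.

Answer: {e}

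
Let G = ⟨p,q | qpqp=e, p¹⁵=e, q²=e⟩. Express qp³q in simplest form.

Multiply left to right, reducing at each step:
  q · p³ = p¹²q
  (p¹²q) · q = p¹²

Answer: p¹²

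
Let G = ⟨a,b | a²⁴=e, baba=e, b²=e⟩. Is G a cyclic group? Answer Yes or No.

Every cyclic group is abelian. But a·b = ab while b·a = a²³b, so a·b ≠ b·a and G is not abelian. Hence G is not cyclic.

Answer: No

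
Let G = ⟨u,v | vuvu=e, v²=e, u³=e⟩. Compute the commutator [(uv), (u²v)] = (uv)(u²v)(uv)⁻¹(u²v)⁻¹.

[(uv), (u²v)] = (uv)·(u²v)·(uv)⁻¹·(u²v)⁻¹.
  (uv) · (u²v) = u²
  (u²) · (uv) = v
  v · (u²v) = u

Answer: u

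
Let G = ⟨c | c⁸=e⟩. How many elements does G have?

G is generated by a single element, so G is cyclic. The relator gives c⁸ = e and no smaller power is forced to be e, so the 8 powers {c, e, c², c³, c⁴, c⁵, c⁶, c⁷} are distinct. Hence |G| = 8.

Answer: 8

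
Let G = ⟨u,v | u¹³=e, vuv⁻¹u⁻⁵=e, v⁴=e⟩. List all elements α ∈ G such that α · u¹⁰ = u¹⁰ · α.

⟨u¹⁰⟩ ⊆ C_G(u¹⁰) since powers of u¹⁰ commute with u¹⁰; so |C_G(u¹⁰)| ≥ |⟨u¹⁰⟩| = 13.
By orbit–stabilizer, |C_G(u¹⁰)| = |G| / |conj. class of u¹⁰| = 52 / 4 = 13.
The 13 elements commuting with u¹⁰ are {e, u, u², u³, u⁴, u⁵, u⁶, u⁷, u⁸, u⁹, u¹⁰, u¹¹, u¹²}.

Answer: {e, u, u², u³, u⁴, u⁵, u⁶, u⁷, u⁸, u⁹, u¹⁰, u¹¹, u¹²}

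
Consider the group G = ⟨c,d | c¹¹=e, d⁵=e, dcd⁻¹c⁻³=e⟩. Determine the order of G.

Enumerate words in the generators, reducing via the relations: the distinct elements are
  {c, d, e, cd, c², c³, c⁴, c⁵, c⁶, c⁷, c⁸, c⁹, d², d³, d⁴, cd², cd³, cd⁴, c²d, c³d, c¹⁰, c⁴d, c⁵d, c⁶d, c⁷d, c⁸d, c⁹d, c²d², c²d³, c²d⁴, c³d², c³d³, c³d⁴, c¹⁰d, c⁴d², c⁴d³, c⁴d⁴, c⁵d², c⁵d³, c⁵d⁴, c⁶d², c⁶d³, c⁶d⁴, c⁷d², c⁷d³, c⁷d⁴, c⁸d², c⁸d³, c⁸d⁴, c⁹d², c⁹d³, c⁹d⁴, c¹⁰d², c¹⁰d³, c¹⁰d⁴}.
No further products give new elements, so |G| = 55.

Answer: 55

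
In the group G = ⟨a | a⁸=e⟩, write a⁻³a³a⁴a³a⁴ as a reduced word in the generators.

Multiply left to right, reducing at each step:
  (a⁵) · a³ = e
  e · a⁴ = a⁴
  (a⁴) · a³ = a⁷
  (a⁷) · a⁴ = a³

Answer: a³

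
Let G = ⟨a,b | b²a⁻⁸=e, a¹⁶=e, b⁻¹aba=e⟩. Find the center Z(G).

An element z ∈ Z(G) iff z commutes with every generator.
For example a⁸ is central: (a⁸)·a = a⁹ = a·(a⁸); (a⁸)·b = b⁻¹ = b·(a⁸).
Whereas a ∉ Z(G) since a·b = ab ≠ a⁷b⁻¹ = b·a.
Checking each of the 32 elements this way gives Z(G) = {e, a⁸}, of order 2.

Answer: {e, a⁸}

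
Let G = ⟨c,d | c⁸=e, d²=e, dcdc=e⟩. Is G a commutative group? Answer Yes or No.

c·d = cd but d·c = c⁷d, so c·d ≠ d·c and G is not abelian.

Answer: No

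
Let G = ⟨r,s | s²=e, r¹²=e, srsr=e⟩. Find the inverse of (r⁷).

The order of (r⁷) is 12 (smallest k with (r⁷)ᵏ = e), so (r⁷)⁻¹ = (r⁷)¹¹ = r⁵.
Check: (r⁷) · (r⁵) → (r⁷) · r⁵ = e, giving e as required.

Answer: r⁵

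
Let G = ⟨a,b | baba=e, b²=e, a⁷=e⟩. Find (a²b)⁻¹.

The order of (a²b) is 2 (smallest k with (a²b)ᵏ = e), so (a²b)⁻¹ = (a²b)¹ = a²b.
Check: (a²b) · (a²b) → (a²b) · a² = b;   b · b = e, giving e as required.

Answer: a²b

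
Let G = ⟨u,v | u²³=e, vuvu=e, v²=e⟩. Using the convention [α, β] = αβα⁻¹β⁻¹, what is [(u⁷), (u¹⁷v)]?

[(u⁷), (u¹⁷v)] = (u⁷)·(u¹⁷v)·(u⁷)⁻¹·(u¹⁷v)⁻¹.
  (u⁷) · (u¹⁷v) = uv
  (uv) · (u¹⁶) = u⁸v
  (u⁸v) · (u¹⁷v) = u¹⁴

Answer: u¹⁴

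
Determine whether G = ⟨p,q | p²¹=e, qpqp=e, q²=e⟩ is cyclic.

Every cyclic group is abelian. But p·q = pq while q·p = p²⁰q, so p·q ≠ q·p and G is not abelian. Hence G is not cyclic.

Answer: No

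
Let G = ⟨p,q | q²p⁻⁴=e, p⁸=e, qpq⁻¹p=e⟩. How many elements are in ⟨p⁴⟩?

|⟨p⁴⟩| equals the order of p⁴. Compute successive powers until reaching e:
  (p⁴)¹ = p⁴, (p⁴)² = e.
The smallest positive k with (p⁴)ᵏ = e is 2, so |⟨p⁴⟩| = 2.

Answer: 2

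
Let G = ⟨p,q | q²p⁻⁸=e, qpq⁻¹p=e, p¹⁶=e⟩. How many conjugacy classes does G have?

The conjugacy classes (representative and size) are:
  [e] (size 1), [p] (size 2), [p¹⁴] (size 2), [p¹³] (size 2), [p¹²] (size 2), [p⁵] (size 2), [p¹⁰] (size 2), [p⁷] (size 2), [p⁸] (size 1), [q⁻¹] (size 8), [p⁷q⁻¹] (size 8).
Class equation: 1 + 2 + 2 + 2 + 2 + 2 + 2 + 2 + 1 + 8 + 8 = 32 = |G|. So G has 11 conjugacy classes.

Answer: 11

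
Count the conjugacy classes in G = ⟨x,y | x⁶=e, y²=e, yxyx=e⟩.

The conjugacy classes (representative and size) are:
  [e] (size 1), [x⁵] (size 2), [x⁴] (size 2), [x³] (size 1), [y] (size 3), [x³y] (size 3).
Class equation: 1 + 2 + 2 + 1 + 3 + 3 = 12 = |G|. So G has 6 conjugacy classes.

Answer: 6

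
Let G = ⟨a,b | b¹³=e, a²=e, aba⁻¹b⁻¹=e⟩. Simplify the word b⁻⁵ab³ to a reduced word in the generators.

Multiply left to right, reducing at each step:
  (b⁸) · a = ab⁸
  (ab⁸) · b³ = ab¹¹

Answer: ab¹¹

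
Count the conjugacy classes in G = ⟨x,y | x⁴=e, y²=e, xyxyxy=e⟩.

The conjugacy classes (representative and size) are:
  [e] (size 1), [x³] (size 6), [x²yx²y] (size 3), [xyx³] (size 6), [yx³] (size 8).
Class equation: 1 + 6 + 3 + 6 + 8 = 24 = |G|. So G has 5 conjugacy classes.

Answer: 5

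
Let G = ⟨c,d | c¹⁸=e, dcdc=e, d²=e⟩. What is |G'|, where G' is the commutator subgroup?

G' = [G, G] is generated by all commutators. The generator-pair commutators are: [c, d] = c².
The subgroup they normally generate is {e, c², c⁴, c⁶, c⁸, c¹⁰, c¹², c¹⁴, c¹⁶}, of order 9.
Check: |G/G'| = 36/9 = 4 is the order of the abelianisation.

Answer: 9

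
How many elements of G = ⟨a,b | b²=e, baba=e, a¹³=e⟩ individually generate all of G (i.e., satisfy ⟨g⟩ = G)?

⟨g⟩ = G would require ord(g) = |G| = 26, but the maximum element order in G is 13 < 26. So G is not cyclic and no single element generates it: the count is 0.

Answer: 0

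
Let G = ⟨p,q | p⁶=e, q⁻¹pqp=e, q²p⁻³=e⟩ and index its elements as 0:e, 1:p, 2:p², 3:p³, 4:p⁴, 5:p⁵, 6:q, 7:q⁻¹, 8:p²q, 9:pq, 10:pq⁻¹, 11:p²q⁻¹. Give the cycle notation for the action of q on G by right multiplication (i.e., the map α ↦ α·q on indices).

(0 6 3 7)(1 9 4 10)(2 8 5 11)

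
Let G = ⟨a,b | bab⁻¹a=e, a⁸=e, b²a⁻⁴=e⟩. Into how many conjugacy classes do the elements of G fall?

The conjugacy classes (representative and size) are:
  [e] (size 1), [a⁷] (size 2), [a²] (size 2), [a⁵] (size 2), [a⁴] (size 1), [a²b⁻¹] (size 4), [a³b] (size 4).
Class equation: 1 + 2 + 2 + 2 + 1 + 4 + 4 = 16 = |G|. So G has 7 conjugacy classes.

Answer: 7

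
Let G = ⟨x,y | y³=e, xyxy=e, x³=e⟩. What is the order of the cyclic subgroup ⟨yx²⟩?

|⟨yx²⟩| equals the order of yx². Compute successive powers until reaching e:
  (yx²)¹ = yx², (yx²)² = xy², (yx²)³ = e.
The smallest positive k with (yx²)ᵏ = e is 3, so |⟨yx²⟩| = 3.

Answer: 3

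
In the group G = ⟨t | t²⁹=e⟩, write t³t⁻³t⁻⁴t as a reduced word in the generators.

Multiply left to right, reducing at each step:
  (t³) · t⁻³ = e
  e · t⁻⁴ = t²⁵
  (t²⁵) · t = t²⁶

Answer: t²⁶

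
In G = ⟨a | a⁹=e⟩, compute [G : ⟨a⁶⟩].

First find ord(a⁶) by computing successive powers:
  (a⁶)¹ = a⁶, (a⁶)² = a³, (a⁶)³ = e.
So |⟨a⁶⟩| = ord(a⁶) = 3. With |G| = 9, by Lagrange [G : ⟨a⁶⟩] = 9/3 = 3.

Answer: 3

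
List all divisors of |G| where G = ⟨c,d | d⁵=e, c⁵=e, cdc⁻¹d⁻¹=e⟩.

|G| = 25 = 5². By Lagrange's theorem the order of any subgroup divides 25; the divisors of 25 are 1, 5, 25.

Answer: 1, 5, 25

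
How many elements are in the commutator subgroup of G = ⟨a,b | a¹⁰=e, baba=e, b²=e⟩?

G' = [G, G] is generated by all commutators. The generator-pair commutators are: [a, b] = a².
The subgroup they normally generate is {e, a², a⁴, a⁶, a⁸}, of order 5.
Check: |G/G'| = 20/5 = 4 is the order of the abelianisation.

Answer: 5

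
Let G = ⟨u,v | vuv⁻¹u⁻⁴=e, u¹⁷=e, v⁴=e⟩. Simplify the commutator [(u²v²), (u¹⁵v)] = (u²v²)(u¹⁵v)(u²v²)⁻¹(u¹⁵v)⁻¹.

[(u²v²), (u¹⁵v)] = (u²v²)·(u¹⁵v)·(u²v²)⁻¹·(u¹⁵v)⁻¹.
  (u²v²) · (u¹⁵v) = u⁴v³
  (u⁴v³) · (u²v²) = u¹³v
  (u¹³v) · (u⁹v³) = u¹⁵

Answer: u¹⁵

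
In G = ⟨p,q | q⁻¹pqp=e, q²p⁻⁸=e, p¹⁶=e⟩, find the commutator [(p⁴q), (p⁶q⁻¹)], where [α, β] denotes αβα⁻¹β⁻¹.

[(p⁴q), (p⁶q⁻¹)] = (p⁴q)·(p⁶q⁻¹)·(p⁴q)⁻¹·(p⁶q⁻¹)⁻¹.
  (p⁴q) · (p⁶q⁻¹) = p¹⁴
  (p¹⁴) · (p⁴q⁻¹) = p²q⁻¹
  (p²q⁻¹) · (p⁶q) = p¹²

Answer: p¹²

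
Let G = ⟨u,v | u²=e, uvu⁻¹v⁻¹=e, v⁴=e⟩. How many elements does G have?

Enumerate words in the generators, reducing via the relations: the distinct elements are
  {e, u, v, uv, v², v³, uv², uv³}.
No further products give new elements, so |G| = 8.

Answer: 8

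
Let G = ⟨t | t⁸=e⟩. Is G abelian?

G has a single generator, so G is cyclic and hence abelian.

Answer: Yes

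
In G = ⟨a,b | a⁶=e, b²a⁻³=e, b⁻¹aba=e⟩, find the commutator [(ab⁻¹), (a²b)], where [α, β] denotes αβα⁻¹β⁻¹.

[(ab⁻¹), (a²b)] = (ab⁻¹)·(a²b)·(ab⁻¹)⁻¹·(a²b)⁻¹.
  (ab⁻¹) · (a²b) = a⁵
  (a⁵) · (ab) = b
  b · (a²b⁻¹) = a⁴

Answer: a⁴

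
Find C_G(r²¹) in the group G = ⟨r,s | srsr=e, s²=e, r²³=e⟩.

⟨r²¹⟩ ⊆ C_G(r²¹) since powers of r²¹ commute with r²¹; so |C_G(r²¹)| ≥ |⟨r²¹⟩| = 23.
By orbit–stabilizer, |C_G(r²¹)| = |G| / |conj. class of r²¹| = 46 / 2 = 23.
The 23 elements commuting with r²¹ are {e, r, r², r³, r⁴, r⁵, r⁶, r⁷, r⁸, r⁹, r¹⁰, r¹¹, r¹², r¹³, r¹⁴, r¹⁵, r¹⁶, r¹⁷, r¹⁸, r¹⁹, r²⁰, r²¹, r²²}.

Answer: {e, r, r², r³, r⁴, r⁵, r⁶, r⁷, r⁸, r⁹, r¹⁰, r¹¹, r¹², r¹³, r¹⁴, r¹⁵, r¹⁶, r¹⁷, r¹⁸, r¹⁹, r²⁰, r²¹, r²²}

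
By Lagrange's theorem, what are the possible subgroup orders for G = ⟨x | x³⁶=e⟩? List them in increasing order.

|G| = 36 = 2² · 3². By Lagrange's theorem the order of any subgroup divides 36; the divisors of 36 are 1, 2, 3, 4, 6, 9, 12, 18, 36.

Answer: 1, 2, 3, 4, 6, 9, 12, 18, 36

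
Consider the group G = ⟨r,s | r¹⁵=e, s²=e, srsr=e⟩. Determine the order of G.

Enumerate words in the generators, reducing via the relations: the distinct elements are
  {e, r, s, rs, r², r³, r⁴, r⁵, r⁶, r⁷, r⁸, r⁹, r²s, r³s, r¹², r¹³, r¹¹, r¹⁰, r¹⁴, r⁴s, r⁵s, r⁶s, r⁷s, r⁸s, r⁹s, r¹²s, r¹³s, r¹¹s, r¹⁰s, r¹⁴s}.
No further products give new elements, so |G| = 30.

Answer: 30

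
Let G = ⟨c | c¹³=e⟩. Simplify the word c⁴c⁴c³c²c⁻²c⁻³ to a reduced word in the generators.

Multiply left to right, reducing at each step:
  (c⁴) · c⁴ = c⁸
  (c⁸) · c³ = c¹¹
  (c¹¹) · c² = e
  e · c⁻² = c¹¹
  (c¹¹) · c⁻³ = c⁸

Answer: c⁸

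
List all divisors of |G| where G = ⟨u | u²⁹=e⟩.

|G| = 29 = 29. By Lagrange's theorem the order of any subgroup divides 29; the divisors of 29 are 1, 29.

Answer: 1, 29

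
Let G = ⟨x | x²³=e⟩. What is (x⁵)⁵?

Compute successive powers of (x⁵), reducing at each step:
  (x⁵)²: (x⁵) · x⁵ = x¹⁰
  (x⁵)³: (x¹⁰) · x⁵ = x¹⁵
  (x⁵)⁴: (x¹⁵) · x⁵ = x²⁰
  (x⁵)⁵: (x²⁰) · x⁵ = x²

Answer: x²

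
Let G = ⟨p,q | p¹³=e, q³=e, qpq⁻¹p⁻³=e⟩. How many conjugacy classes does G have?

The conjugacy classes (representative and size) are:
  [e] (size 1), [p] (size 3), [p⁵] (size 3), [p¹⁰] (size 3), [p⁸] (size 3), [p¹⁰q] (size 13), [p⁷q²] (size 13).
Class equation: 1 + 3 + 3 + 3 + 3 + 13 + 13 = 39 = |G|. So G has 7 conjugacy classes.

Answer: 7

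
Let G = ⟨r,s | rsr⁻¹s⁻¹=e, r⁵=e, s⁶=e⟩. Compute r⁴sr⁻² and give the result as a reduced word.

Multiply left to right, reducing at each step:
  (r⁴) · s = r⁴s
  (r⁴s) · r⁻² = r²s

Answer: r²s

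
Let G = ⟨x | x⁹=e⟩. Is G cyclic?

|G| = 9. The element x has order 9 (its powers give 9 distinct elements), so ⟨x⟩ = G and G is cyclic.

Answer: Yes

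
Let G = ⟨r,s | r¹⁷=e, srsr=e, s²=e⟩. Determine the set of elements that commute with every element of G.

An element z ∈ Z(G) iff z commutes with every generator.
For example e is central: e·r = r = r·e; e·s = s = s·e.
Whereas r ∉ Z(G) since r·s = rs ≠ r¹⁶s = s·r.
Checking each of the 34 elements this way gives Z(G) = {e}, of order 1.

Answer: {e}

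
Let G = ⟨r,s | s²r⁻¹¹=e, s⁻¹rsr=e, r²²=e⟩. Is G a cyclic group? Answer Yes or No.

Every cyclic group is abelian. But r·s = rs while s·r = r¹⁰s⁻¹, so r·s ≠ s·r and G is not abelian. Hence G is not cyclic.

Answer: No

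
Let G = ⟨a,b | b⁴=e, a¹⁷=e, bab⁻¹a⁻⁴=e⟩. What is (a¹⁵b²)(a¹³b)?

Compute (a¹⁵b²) · (a¹³b) by multiplying left to right and reducing via the relations at each step:
  (a¹⁵b²) · a¹³ = a²b²
  (a²b²) · b = a²b³

Answer: a²b³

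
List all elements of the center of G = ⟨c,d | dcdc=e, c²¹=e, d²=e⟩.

An element z ∈ Z(G) iff z commutes with every generator.
For example e is central: e·c = c = c·e; e·d = d = d·e.
Whereas c ∉ Z(G) since c·d = cd ≠ c²⁰d = d·c.
Checking each of the 42 elements this way gives Z(G) = {e}, of order 1.

Answer: {e}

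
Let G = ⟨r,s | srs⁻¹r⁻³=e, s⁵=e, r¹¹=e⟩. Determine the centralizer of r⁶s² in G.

⟨r⁶s²⟩ ⊆ C_G(r⁶s²) since powers of r⁶s² commute with r⁶s²; so |C_G(r⁶s²)| ≥ |⟨r⁶s²⟩| = 5.
By orbit–stabilizer, |C_G(r⁶s²)| = |G| / |conj. class of r⁶s²| = 55 / 11 = 5.
The 5 elements commuting with r⁶s² are {e, r³s³, r⁷s, r⁵s⁴, r⁶s²}.

Answer: {e, r³s³, r⁷s, r⁵s⁴, r⁶s²}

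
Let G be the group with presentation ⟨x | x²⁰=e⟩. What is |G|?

G is generated by a single element, so G is cyclic. The relator gives x²⁰ = e and no smaller power is forced to be e, so the 20 powers {e, x, x², x³, x⁴, x⁵, x⁶, x⁷, x⁸, x⁹, x¹², x¹³, x¹¹, x¹⁰, x¹⁴, x¹⁵, x¹⁶, x¹⁷, x¹⁸, x¹⁹} are distinct. Hence |G| = 20.

Answer: 20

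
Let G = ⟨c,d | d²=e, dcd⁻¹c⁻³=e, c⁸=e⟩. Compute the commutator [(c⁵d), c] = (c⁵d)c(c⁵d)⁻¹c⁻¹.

[(c⁵d), c] = (c⁵d)·c·(c⁵d)⁻¹·c⁻¹.
  (c⁵d) · c = d
  d · (cd) = c³
  (c³) · (c⁷) = c²

Answer: c²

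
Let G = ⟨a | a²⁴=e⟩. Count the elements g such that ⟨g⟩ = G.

G is cyclic of order 24. An element generates G iff its order is 24, and a cyclic group of order 24 has exactly φ(24) = 8 such elements.

Answer: 8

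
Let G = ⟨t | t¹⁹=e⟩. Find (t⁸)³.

Compute successive powers of (t⁸), reducing at each step:
  (t⁸)²: (t⁸) · t⁸ = t¹⁶
  (t⁸)³: (t¹⁶) · t⁸ = t⁵

Answer: t⁵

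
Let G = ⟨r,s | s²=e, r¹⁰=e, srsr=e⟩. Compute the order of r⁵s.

Compute successive powers until reaching e:
  (r⁵s)¹ = r⁵s, (r⁵s)² = e.
The smallest positive k with (r⁵s)ᵏ = e is 2.

Answer: 2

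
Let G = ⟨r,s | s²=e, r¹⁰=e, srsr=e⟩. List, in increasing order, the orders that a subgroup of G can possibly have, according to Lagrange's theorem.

|G| = 20 = 2² · 5. By Lagrange's theorem the order of any subgroup divides 20; the divisors of 20 are 1, 2, 4, 5, 10, 20.

Answer: 1, 2, 4, 5, 10, 20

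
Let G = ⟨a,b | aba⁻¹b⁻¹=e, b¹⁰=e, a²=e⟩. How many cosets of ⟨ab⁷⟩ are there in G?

First find ord(ab⁷) by computing successive powers:
  (ab⁷)¹ = ab⁷, (ab⁷)² = b⁴, (ab⁷)³ = ab, (ab⁷)⁴ = b⁸, (ab⁷)⁵ = ab⁵, (ab⁷)⁶ = b², (ab⁷)⁷ = ab⁹, (ab⁷)⁸ = b⁶, (ab⁷)⁹ = ab³, (ab⁷)¹⁰ = e.
So |⟨ab⁷⟩| = ord(ab⁷) = 10. With |G| = 20, by Lagrange [G : ⟨ab⁷⟩] = 20/10 = 2.

Answer: 2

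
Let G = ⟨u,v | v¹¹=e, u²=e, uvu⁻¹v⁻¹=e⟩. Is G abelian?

Each pair of generators commutes: u·v = uv = v·u. Since the generators pairwise commute, every element of G commutes with every other, so G is abelian.

Answer: Yes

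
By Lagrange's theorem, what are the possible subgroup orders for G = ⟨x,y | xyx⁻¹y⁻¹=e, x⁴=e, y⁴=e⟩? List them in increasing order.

|G| = 16 = 2⁴. By Lagrange's theorem the order of any subgroup divides 16; the divisors of 16 are 1, 2, 4, 8, 16.

Answer: 1, 2, 4, 8, 16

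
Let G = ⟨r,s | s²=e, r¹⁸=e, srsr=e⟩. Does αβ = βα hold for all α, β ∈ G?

r·s = rs but s·r = r¹⁷s, so r·s ≠ s·r and G is not abelian.

Answer: No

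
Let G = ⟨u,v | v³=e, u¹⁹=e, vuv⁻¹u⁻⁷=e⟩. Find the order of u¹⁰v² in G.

Compute successive powers until reaching e:
  (u¹⁰v²)¹ = u¹⁰v², (u¹⁰v²)² = u⁶v, (u¹⁰v²)³ = e.
The smallest positive k with (u¹⁰v²)ᵏ = e is 3.

Answer: 3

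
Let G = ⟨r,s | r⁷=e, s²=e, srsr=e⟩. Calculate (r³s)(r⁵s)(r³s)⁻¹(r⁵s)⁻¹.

[(r³s), (r⁵s)] = (r³s)·(r⁵s)·(r³s)⁻¹·(r⁵s)⁻¹.
  (r³s) · (r⁵s) = r⁵
  (r⁵) · (r³s) = rs
  (rs) · (r⁵s) = r³

Answer: r³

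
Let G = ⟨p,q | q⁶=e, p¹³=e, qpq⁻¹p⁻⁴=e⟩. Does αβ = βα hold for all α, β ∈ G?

p·q = pq but q·p = p⁴q, so p·q ≠ q·p and G is not abelian.

Answer: No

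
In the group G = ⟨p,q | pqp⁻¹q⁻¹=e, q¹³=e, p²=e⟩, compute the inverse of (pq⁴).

The order of (pq⁴) is 26 (smallest k with (pq⁴)ᵏ = e), so (pq⁴)⁻¹ = (pq⁴)²⁵ = pq⁹.
Check: (pq⁴) · (pq⁹) → (pq⁴) · p = q⁴;   (q⁴) · q⁹ = e, giving e as required.

Answer: pq⁹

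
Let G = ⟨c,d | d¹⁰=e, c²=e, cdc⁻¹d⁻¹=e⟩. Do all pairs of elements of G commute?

Each pair of generators commutes: c·d = cd = d·c. Since the generators pairwise commute, every element of G commutes with every other, so G is abelian.

Answer: Yes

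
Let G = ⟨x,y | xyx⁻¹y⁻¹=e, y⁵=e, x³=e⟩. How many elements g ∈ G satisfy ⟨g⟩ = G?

G is cyclic of order 15. An element generates G iff its order is 15, and a cyclic group of order 15 has exactly φ(15) = 8 such elements.

Answer: 8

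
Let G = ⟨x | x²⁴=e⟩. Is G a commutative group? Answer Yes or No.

G has a single generator, so G is cyclic and hence abelian.

Answer: Yes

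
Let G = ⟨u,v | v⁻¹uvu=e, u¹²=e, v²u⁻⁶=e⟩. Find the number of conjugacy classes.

The conjugacy classes (representative and size) are:
  [e] (size 1), [u¹¹] (size 2), [u²] (size 2), [u⁹] (size 2), [u⁴] (size 2), [u⁵] (size 2), [u⁶] (size 1), [u²v] (size 6), [uv] (size 6).
Class equation: 1 + 2 + 2 + 2 + 2 + 2 + 1 + 6 + 6 = 24 = |G|. So G has 9 conjugacy classes.

Answer: 9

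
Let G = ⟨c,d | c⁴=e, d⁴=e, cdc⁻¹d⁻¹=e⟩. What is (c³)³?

Compute successive powers of (c³), reducing at each step:
  (c³)²: (c³) · c³ = c²
  (c³)³: (c²) · c³ = c

Answer: c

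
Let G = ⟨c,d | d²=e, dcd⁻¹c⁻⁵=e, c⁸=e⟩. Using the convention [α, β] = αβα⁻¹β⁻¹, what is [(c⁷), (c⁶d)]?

[(c⁷), (c⁶d)] = (c⁷)·(c⁶d)·(c⁷)⁻¹·(c⁶d)⁻¹.
  (c⁷) · (c⁶d) = c⁵d
  (c⁵d) · c = c²d
  (c²d) · (c²d) = c⁴

Answer: c⁴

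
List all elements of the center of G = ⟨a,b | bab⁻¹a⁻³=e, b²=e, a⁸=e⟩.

An element z ∈ Z(G) iff z commutes with every generator.
For example a⁴ is central: (a⁴)·a = a⁵ = a·(a⁴); (a⁴)·b = a⁴b = b·(a⁴).
Whereas a ∉ Z(G) since a·b = ab ≠ a³b = b·a.
Checking each of the 16 elements this way gives Z(G) = {e, a⁴}, of order 2.

Answer: {e, a⁴}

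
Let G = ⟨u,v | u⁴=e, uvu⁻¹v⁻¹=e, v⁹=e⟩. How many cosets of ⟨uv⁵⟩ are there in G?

First find ord(uv⁵) by computing successive powers:
  (uv⁵)¹ = uv⁵, (uv⁵)² = u²v, (uv⁵)³ = u³v⁶, (uv⁵)⁴ = v², (uv⁵)⁵ = uv⁷, (uv⁵)⁶ = u²v³, (uv⁵)⁷ = u³v⁸, (uv⁵)⁸ = v⁴, (uv⁵)⁹ = u, (uv⁵)¹⁰ = u²v⁵, (uv⁵)¹¹ = u³v, (uv⁵)¹² = v⁶, (uv⁵)¹³ = uv², (uv⁵)¹⁴ = u²v⁷, (uv⁵)¹⁵ = u³v³, (uv⁵)¹⁶ = v⁸, (uv⁵)¹⁷ = uv⁴, (uv⁵)¹⁸ = u², (uv⁵)¹⁹ = u³v⁵, (uv⁵)²⁰ = v, (uv⁵)²¹ = uv⁶, (uv⁵)²² = u²v², (uv⁵)²³ = u³v⁷, (uv⁵)²⁴ = v³, (uv⁵)²⁵ = uv⁸, (uv⁵)²⁶ = u²v⁴, (uv⁵)²⁷ = u³, (uv⁵)²⁸ = v⁵, (uv⁵)²⁹ = uv, (uv⁵)³⁰ = u²v⁶, (uv⁵)³¹ = u³v², (uv⁵)³² = v⁷, (uv⁵)³³ = uv³, (uv⁵)³⁴ = u²v⁸, (uv⁵)³⁵ = u³v⁴, (uv⁵)³⁶ = e.
So |⟨uv⁵⟩| = ord(uv⁵) = 36. With |G| = 36, by Lagrange [G : ⟨uv⁵⟩] = 36/36 = 1.

Answer: 1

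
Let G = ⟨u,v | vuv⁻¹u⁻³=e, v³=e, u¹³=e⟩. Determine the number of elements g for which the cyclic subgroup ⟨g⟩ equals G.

⟨g⟩ = G would require ord(g) = |G| = 39, but the maximum element order in G is 13 < 39. So G is not cyclic and no single element generates it: the count is 0.

Answer: 0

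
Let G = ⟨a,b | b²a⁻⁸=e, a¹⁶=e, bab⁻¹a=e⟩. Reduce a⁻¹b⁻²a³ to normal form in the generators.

Multiply left to right, reducing at each step:
  (a¹⁵) · b⁻² = a⁷
  (a⁷) · a³ = a¹⁰

Answer: a¹⁰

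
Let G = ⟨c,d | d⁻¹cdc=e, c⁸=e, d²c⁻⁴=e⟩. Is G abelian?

c·d = cd but d·c = c³d⁻¹, so c·d ≠ d·c and G is not abelian.

Answer: No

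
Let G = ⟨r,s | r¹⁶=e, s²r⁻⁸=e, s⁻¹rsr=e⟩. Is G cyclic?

Every cyclic group is abelian. But r·s = rs while s·r = r⁷s⁻¹, so r·s ≠ s·r and G is not abelian. Hence G is not cyclic.

Answer: No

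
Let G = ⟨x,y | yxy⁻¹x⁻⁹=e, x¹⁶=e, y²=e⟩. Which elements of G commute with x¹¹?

⟨x¹¹⟩ ⊆ C_G(x¹¹) since powers of x¹¹ commute with x¹¹; so |C_G(x¹¹)| ≥ |⟨x¹¹⟩| = 16.
By orbit–stabilizer, |C_G(x¹¹)| = |G| / |conj. class of x¹¹| = 32 / 2 = 16.
The 16 elements commuting with x¹¹ are {e, x, x², x³, x⁴, x⁵, x⁶, x⁷, x⁸, x⁹, x¹⁰, x¹¹, x¹², x¹³, x¹⁴, x¹⁵}.

Answer: {e, x, x², x³, x⁴, x⁵, x⁶, x⁷, x⁸, x⁹, x¹⁰, x¹¹, x¹², x¹³, x¹⁴, x¹⁵}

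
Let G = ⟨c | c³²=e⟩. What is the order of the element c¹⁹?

Compute successive powers until reaching e:
  (c¹⁹)¹ = c¹⁹, (c¹⁹)² = c⁶, (c¹⁹)³ = c²⁵, (c¹⁹)⁴ = c¹², (c¹⁹)⁵ = c³¹, (c¹⁹)⁶ = c¹⁸, (c¹⁹)⁷ = c⁵, (c¹⁹)⁸ = c²⁴, (c¹⁹)⁹ = c¹¹, (c¹⁹)¹⁰ = c³⁰, (c¹⁹)¹¹ = c¹⁷, (c¹⁹)¹² = c⁴, (c¹⁹)¹³ = c²³, (c¹⁹)¹⁴ = c¹⁰, (c¹⁹)¹⁵ = c²⁹, (c¹⁹)¹⁶ = c¹⁶, (c¹⁹)¹⁷ = c³, (c¹⁹)¹⁸ = c²², (c¹⁹)¹⁹ = c⁹, (c¹⁹)²⁰ = c²⁸, (c¹⁹)²¹ = c¹⁵, (c¹⁹)²² = c², (c¹⁹)²³ = c²¹, (c¹⁹)²⁴ = c⁸, (c¹⁹)²⁵ = c²⁷, (c¹⁹)²⁶ = c¹⁴, (c¹⁹)²⁷ = c, (c¹⁹)²⁸ = c²⁰, (c¹⁹)²⁹ = c⁷, (c¹⁹)³⁰ = c²⁶, (c¹⁹)³¹ = c¹³, (c¹⁹)³² = e.
The smallest positive k with (c¹⁹)ᵏ = e is 32.

Answer: 32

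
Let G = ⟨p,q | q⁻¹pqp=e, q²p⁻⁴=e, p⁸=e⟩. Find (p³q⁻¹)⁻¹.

The order of (p³q⁻¹) is 4 (smallest k with (p³q⁻¹)ᵏ = e), so (p³q⁻¹)⁻¹ = (p³q⁻¹)³ = p³q.
Check: (p³q⁻¹) · (p³q) → (p³q⁻¹) · p³ = q⁻¹;   (q⁻¹) · q = e, giving e as required.

Answer: p³q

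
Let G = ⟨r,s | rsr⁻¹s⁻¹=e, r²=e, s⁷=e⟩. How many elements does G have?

Enumerate words in the generators, reducing via the relations: the distinct elements are
  {e, r, s, rs, s², s³, s⁴, s⁵, s⁶, rs², rs³, rs⁴, rs⁵, rs⁶}.
No further products give new elements, so |G| = 14.

Answer: 14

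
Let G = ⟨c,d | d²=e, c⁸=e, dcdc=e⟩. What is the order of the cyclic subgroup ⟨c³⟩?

|⟨c³⟩| equals the order of c³. Compute successive powers until reaching e:
  (c³)¹ = c³, (c³)² = c⁶, (c³)³ = c, (c³)⁴ = c⁴, (c³)⁵ = c⁷, (c³)⁶ = c², (c³)⁷ = c⁵, (c³)⁸ = e.
The smallest positive k with (c³)ᵏ = e is 8, so |⟨c³⟩| = 8.

Answer: 8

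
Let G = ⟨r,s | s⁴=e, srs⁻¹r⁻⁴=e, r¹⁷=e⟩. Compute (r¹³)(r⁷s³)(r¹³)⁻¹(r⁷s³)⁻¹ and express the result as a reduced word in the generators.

[(r¹³), (r⁷s³)] = (r¹³)·(r⁷s³)·(r¹³)⁻¹·(r⁷s³)⁻¹.
  (r¹³) · (r⁷s³) = r³s³
  (r³s³) · (r⁴) = r⁴s³
  (r⁴s³) · (r⁶s) = r¹⁴

Answer: r¹⁴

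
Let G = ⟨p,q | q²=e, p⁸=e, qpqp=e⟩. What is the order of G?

Enumerate words in the generators, reducing via the relations: the distinct elements are
  {e, p, q, pq, p², p³, p⁴, p⁵, p⁶, p⁷, p²q, p³q, p⁴q, p⁵q, p⁶q, p⁷q}.
No further products give new elements, so |G| = 16.

Answer: 16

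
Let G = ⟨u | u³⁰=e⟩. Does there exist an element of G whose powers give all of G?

|G| = 30. The element u has order 30 (its powers give 30 distinct elements), so ⟨u⟩ = G and G is cyclic.

Answer: Yes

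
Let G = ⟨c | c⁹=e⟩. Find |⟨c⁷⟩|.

|⟨c⁷⟩| equals the order of c⁷. Compute successive powers until reaching e:
  (c⁷)¹ = c⁷, (c⁷)² = c⁵, (c⁷)³ = c³, (c⁷)⁴ = c, (c⁷)⁵ = c⁸, (c⁷)⁶ = c⁶, (c⁷)⁷ = c⁴, (c⁷)⁸ = c², (c⁷)⁹ = e.
The smallest positive k with (c⁷)ᵏ = e is 9, so |⟨c⁷⟩| = 9.

Answer: 9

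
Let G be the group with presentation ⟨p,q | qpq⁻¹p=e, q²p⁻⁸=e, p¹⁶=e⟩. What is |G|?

Enumerate words in the generators, reducing via the relations: the distinct elements are
  {e, p, q, pq, p², p³, p⁴, p⁵, p⁶, p⁷, p⁸, p⁹, p²q, p³q, p¹², p¹³, p¹¹, p¹⁰, p¹⁴, p¹⁵, p⁴q, p⁵q, p⁶q, p⁷q, q⁻¹, pq⁻¹, p²q⁻¹, p³q⁻¹, p⁴q⁻¹, p⁵q⁻¹, p⁶q⁻¹, p⁷q⁻¹}.
No further products give new elements, so |G| = 32.

Answer: 32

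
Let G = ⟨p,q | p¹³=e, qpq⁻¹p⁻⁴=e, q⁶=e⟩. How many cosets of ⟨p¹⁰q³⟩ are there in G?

First find ord(p¹⁰q³) by computing successive powers:
  (p¹⁰q³)¹ = p¹⁰q³, (p¹⁰q³)² = e.
So |⟨p¹⁰q³⟩| = ord(p¹⁰q³) = 2. With |G| = 78, by Lagrange [G : ⟨p¹⁰q³⟩] = 78/2 = 39.

Answer: 39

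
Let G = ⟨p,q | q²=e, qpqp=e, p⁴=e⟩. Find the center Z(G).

An element z ∈ Z(G) iff z commutes with every generator.
For example p² is central: (p²)·p = p³ = p·(p²); (p²)·q = p²q = q·(p²).
Whereas p ∉ Z(G) since p·q = pq ≠ p³q = q·p.
Checking each of the 8 elements this way gives Z(G) = {e, p²}, of order 2.

Answer: {e, p²}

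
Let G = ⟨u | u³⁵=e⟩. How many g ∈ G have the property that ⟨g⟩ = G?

G is cyclic of order 35. An element generates G iff its order is 35, and a cyclic group of order 35 has exactly φ(35) = 24 such elements.

Answer: 24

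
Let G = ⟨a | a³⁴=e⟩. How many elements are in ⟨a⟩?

|⟨a⟩| equals the order of a. Compute successive powers until reaching e:
  a¹ = a, a² = a², a³ = a³, a⁴ = a⁴, a⁵ = a⁵, a⁶ = a⁶, a⁷ = a⁷, a⁸ = a⁸, a⁹ = a⁹, a¹⁰ = a¹⁰, a¹¹ = a¹¹, a¹² = a¹², a¹³ = a¹³, a¹⁴ = a¹⁴, a¹⁵ = a¹⁵, a¹⁶ = a¹⁶, a¹⁷ = a¹⁷, a¹⁸ = a¹⁸, a¹⁹ = a¹⁹, a²⁰ = a²⁰, a²¹ = a²¹, a²² = a²², a²³ = a²³, a²⁴ = a²⁴, a²⁵ = a²⁵, a²⁶ = a²⁶, a²⁷ = a²⁷, a²⁸ = a²⁸, a²⁹ = a²⁹, a³⁰ = a³⁰, a³¹ = a³¹, a³² = a³², a³³ = a³³, a³⁴ = e.
The smallest positive k with aᵏ = e is 34, so |⟨a⟩| = 34.

Answer: 34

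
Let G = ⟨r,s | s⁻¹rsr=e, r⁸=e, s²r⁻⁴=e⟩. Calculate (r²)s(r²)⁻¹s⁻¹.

[(r²), s] = (r²)·s·(r²)⁻¹·s⁻¹.
  (r²) · s = r²s
  (r²s) · (r⁶) = s⁻¹
  (s⁻¹) · (s⁻¹) = r⁴

Answer: r⁴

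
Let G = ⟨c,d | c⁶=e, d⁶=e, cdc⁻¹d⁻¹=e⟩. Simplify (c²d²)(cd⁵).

Compute (c²d²) · (cd⁵) by multiplying left to right and reducing via the relations at each step:
  (c²d²) · c = c³d²
  (c³d²) · d⁵ = c³d

Answer: c³d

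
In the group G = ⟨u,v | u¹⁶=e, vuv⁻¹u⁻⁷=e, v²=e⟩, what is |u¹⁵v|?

Compute successive powers until reaching e:
  (u¹⁵v)¹ = u¹⁵v, (u¹⁵v)² = u⁸, (u¹⁵v)³ = u⁷v, (u¹⁵v)⁴ = e.
The smallest positive k with (u¹⁵v)ᵏ = e is 4.

Answer: 4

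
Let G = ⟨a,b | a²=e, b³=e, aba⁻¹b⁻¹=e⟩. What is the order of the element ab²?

Compute successive powers until reaching e:
  (ab²)¹ = ab², (ab²)² = b, (ab²)³ = a, (ab²)⁴ = b², (ab²)⁵ = ab, (ab²)⁶ = e.
The smallest positive k with (ab²)ᵏ = e is 6.

Answer: 6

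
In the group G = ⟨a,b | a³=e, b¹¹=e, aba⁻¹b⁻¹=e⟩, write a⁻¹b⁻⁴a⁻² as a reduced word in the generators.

Multiply left to right, reducing at each step:
  (a²) · b⁻⁴ = a²b⁷
  (a²b⁷) · a⁻² = b⁷

Answer: b⁷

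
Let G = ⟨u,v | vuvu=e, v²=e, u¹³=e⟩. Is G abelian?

u·v = uv but v·u = u¹²v, so u·v ≠ v·u and G is not abelian.

Answer: No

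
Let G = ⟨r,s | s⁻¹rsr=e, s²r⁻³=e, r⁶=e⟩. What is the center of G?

An element z ∈ Z(G) iff z commutes with every generator.
For example r³ is central: (r³)·r = r⁴ = r·(r³); (r³)·s = s⁻¹ = s·(r³).
Whereas r ∉ Z(G) since r·s = rs ≠ r²s⁻¹ = s·r.
Checking each of the 12 elements this way gives Z(G) = {e, r³}, of order 2.

Answer: {e, r³}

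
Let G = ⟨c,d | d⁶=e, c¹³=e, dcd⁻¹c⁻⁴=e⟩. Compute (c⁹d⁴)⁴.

Compute successive powers of (c⁹d⁴), reducing at each step:
  (c⁹d⁴)²: (c⁹d⁴) · c⁹ = c¹²d⁴;   (c¹²d⁴) · d⁴ = c¹²d²
  (c⁹d⁴)³: (c¹²d²) · c⁹ = d²;   (d²) · d⁴ = e
  (c⁹d⁴)⁴: e · c⁹ = c⁹;   (c⁹) · d⁴ = c⁹d⁴

Answer: c⁹d⁴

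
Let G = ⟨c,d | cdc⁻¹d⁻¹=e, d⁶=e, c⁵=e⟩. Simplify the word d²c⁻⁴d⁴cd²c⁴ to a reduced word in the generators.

Multiply left to right, reducing at each step:
  (d²) · c⁻⁴ = cd²
  (cd²) · d⁴ = c
  c · c = c²
  (c²) · d² = c²d²
  (c²d²) · c⁴ = cd²

Answer: cd²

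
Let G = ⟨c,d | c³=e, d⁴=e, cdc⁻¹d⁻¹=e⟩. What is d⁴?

Compute successive powers of d, reducing at each step:
  d²: d · d = d²
  d³: (d²) · d = d³
  d⁴: (d³) · d = e

Answer: e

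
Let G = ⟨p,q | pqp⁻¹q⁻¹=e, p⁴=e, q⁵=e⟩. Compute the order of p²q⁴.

Compute successive powers until reaching e:
  (p²q⁴)¹ = p²q⁴, (p²q⁴)² = q³, (p²q⁴)³ = p²q², (p²q⁴)⁴ = q, (p²q⁴)⁵ = p², (p²q⁴)⁶ = q⁴, (p²q⁴)⁷ = p²q³, (p²q⁴)⁸ = q², (p²q⁴)⁹ = p²q, (p²q⁴)¹⁰ = e.
The smallest positive k with (p²q⁴)ᵏ = e is 10.

Answer: 10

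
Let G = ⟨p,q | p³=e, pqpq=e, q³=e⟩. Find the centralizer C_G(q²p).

⟨q²p⟩ ⊆ C_G(q²p) since powers of q²p commute with q²p; so |C_G(q²p)| ≥ |⟨q²p⟩| = 3.
By orbit–stabilizer, |C_G(q²p)| = |G| / |conj. class of q²p| = 12 / 4 = 3.
The 3 elements commuting with q²p are {e, p²q, q²p}.

Answer: {e, p²q, q²p}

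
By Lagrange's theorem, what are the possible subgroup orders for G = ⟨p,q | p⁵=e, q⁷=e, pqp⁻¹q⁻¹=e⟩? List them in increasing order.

|G| = 35 = 5 · 7. By Lagrange's theorem the order of any subgroup divides 35; the divisors of 35 are 1, 5, 7, 35.

Answer: 1, 5, 7, 35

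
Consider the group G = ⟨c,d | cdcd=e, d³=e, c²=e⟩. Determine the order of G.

Enumerate words in the generators, reducing via the relations: the distinct elements are
  {c, d, e, cd, d², cd²}.
No further products give new elements, so |G| = 6.

Answer: 6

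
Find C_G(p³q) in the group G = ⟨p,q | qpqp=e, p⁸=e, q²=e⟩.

⟨p³q⟩ ⊆ C_G(p³q) since powers of p³q commute with p³q; so |C_G(p³q)| ≥ |⟨p³q⟩| = 2.
By orbit–stabilizer, |C_G(p³q)| = |G| / |conj. class of p³q| = 16 / 4 = 4.
The 4 elements commuting with p³q are {e, p⁴, p⁷q, p³q}.

Answer: {e, p⁴, p⁷q, p³q}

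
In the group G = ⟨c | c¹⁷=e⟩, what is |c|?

Compute successive powers until reaching e:
  c¹ = c, c² = c², c³ = c³, c⁴ = c⁴, c⁵ = c⁵, c⁶ = c⁶, c⁷ = c⁷, c⁸ = c⁸, c⁹ = c⁹, c¹⁰ = c¹⁰, c¹¹ = c¹¹, c¹² = c¹², c¹³ = c¹³, c¹⁴ = c¹⁴, c¹⁵ = c¹⁵, c¹⁶ = c¹⁶, c¹⁷ = e.
The smallest positive k with cᵏ = e is 17.

Answer: 17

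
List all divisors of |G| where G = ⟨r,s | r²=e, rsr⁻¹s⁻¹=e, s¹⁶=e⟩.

|G| = 32 = 2⁵. By Lagrange's theorem the order of any subgroup divides 32; the divisors of 32 are 1, 2, 4, 8, 16, 32.

Answer: 1, 2, 4, 8, 16, 32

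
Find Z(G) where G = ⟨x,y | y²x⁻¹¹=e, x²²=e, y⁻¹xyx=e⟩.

An element z ∈ Z(G) iff z commutes with every generator.
For example x¹¹ is central: (x¹¹)·x = x¹² = x·(x¹¹); (x¹¹)·y = y⁻¹ = y·(x¹¹).
Whereas x ∉ Z(G) since x·y = xy ≠ x¹⁰y⁻¹ = y·x.
Checking each of the 44 elements this way gives Z(G) = {e, x¹¹}, of order 2.

Answer: {e, x¹¹}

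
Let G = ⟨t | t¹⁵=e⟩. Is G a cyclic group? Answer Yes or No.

|G| = 15. The element t has order 15 (its powers give 15 distinct elements), so ⟨t⟩ = G and G is cyclic.

Answer: Yes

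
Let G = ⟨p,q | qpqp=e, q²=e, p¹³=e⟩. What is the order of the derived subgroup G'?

G' = [G, G] is generated by all commutators. The generator-pair commutators are: [p, q] = p².
The subgroup they normally generate is {e, p, p², p³, p⁴, p⁵, p⁶, p⁷, p⁸, p⁹, p¹⁰, p¹¹, p¹²}, of order 13.
Check: |G/G'| = 26/13 = 2 is the order of the abelianisation.

Answer: 13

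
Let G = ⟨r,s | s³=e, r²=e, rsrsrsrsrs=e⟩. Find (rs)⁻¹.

The order of (rs) is 5 (smallest k with (rs)ᵏ = e), so (rs)⁻¹ = (rs)⁴ = s²r.
Check: (rs) · (s²r) → (rs) · s² = r;   r · r = e, giving e as required.

Answer: s²r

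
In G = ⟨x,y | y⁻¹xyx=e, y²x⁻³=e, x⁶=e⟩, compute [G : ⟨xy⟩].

First find ord(xy) by computing successive powers:
  (xy)¹ = xy, (xy)² = x³, (xy)³ = xy⁻¹, (xy)⁴ = e.
So |⟨xy⟩| = ord(xy) = 4. With |G| = 12, by Lagrange [G : ⟨xy⟩] = 12/4 = 3.

Answer: 3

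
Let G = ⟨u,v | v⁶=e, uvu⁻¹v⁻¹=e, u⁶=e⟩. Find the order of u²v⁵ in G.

Compute successive powers until reaching e:
  (u²v⁵)¹ = u²v⁵, (u²v⁵)² = u⁴v⁴, (u²v⁵)³ = v³, (u²v⁵)⁴ = u²v², (u²v⁵)⁵ = u⁴v, (u²v⁵)⁶ = e.
The smallest positive k with (u²v⁵)ᵏ = e is 6.

Answer: 6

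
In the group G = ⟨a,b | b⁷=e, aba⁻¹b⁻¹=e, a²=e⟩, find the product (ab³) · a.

Compute (ab³) · a by multiplying left to right and reducing via the relations at each step:
  (ab³) · a = b³

Answer: b³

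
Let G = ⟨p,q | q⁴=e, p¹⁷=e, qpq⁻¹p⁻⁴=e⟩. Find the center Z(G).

An element z ∈ Z(G) iff z commutes with every generator.
For example e is central: e·p = p = p·e; e·q = q = q·e.
Whereas p ∉ Z(G) since p·q = pq ≠ p⁴q = q·p.
Checking each of the 68 elements this way gives Z(G) = {e}, of order 1.

Answer: {e}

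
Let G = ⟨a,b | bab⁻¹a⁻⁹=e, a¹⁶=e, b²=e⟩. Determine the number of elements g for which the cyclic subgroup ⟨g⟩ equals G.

⟨g⟩ = G would require ord(g) = |G| = 32, but the maximum element order in G is 16 < 32. So G is not cyclic and no single element generates it: the count is 0.

Answer: 0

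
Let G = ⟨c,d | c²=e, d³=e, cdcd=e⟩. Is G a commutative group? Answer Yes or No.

c·d = cd but d·c = cd², so c·d ≠ d·c and G is not abelian.

Answer: No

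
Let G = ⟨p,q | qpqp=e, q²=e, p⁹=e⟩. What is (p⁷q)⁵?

Compute successive powers of (p⁷q), reducing at each step:
  (p⁷q)²: (p⁷q) · p⁷ = q;   q · q = e
  (p⁷q)³: e · p⁷ = p⁷;   (p⁷) · q = p⁷q
  (p⁷q)⁴: (p⁷q) · p⁷ = q;   q · q = e
  (p⁷q)⁵: e · p⁷ = p⁷;   (p⁷) · q = p⁷q

Answer: p⁷q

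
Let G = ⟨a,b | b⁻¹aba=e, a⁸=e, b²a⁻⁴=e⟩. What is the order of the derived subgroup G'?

G' = [G, G] is generated by all commutators. The generator-pair commutators are: [a, b] = a².
The subgroup they normally generate is {e, a², a⁴, a⁶}, of order 4.
Check: |G/G'| = 16/4 = 4 is the order of the abelianisation.

Answer: 4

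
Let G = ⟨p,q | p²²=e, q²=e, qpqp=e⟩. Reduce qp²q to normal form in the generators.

Multiply left to right, reducing at each step:
  q · p² = p²⁰q
  (p²⁰q) · q = p²⁰

Answer: p²⁰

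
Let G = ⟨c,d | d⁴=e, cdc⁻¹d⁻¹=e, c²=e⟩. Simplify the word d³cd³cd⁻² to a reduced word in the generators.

Multiply left to right, reducing at each step:
  (d³) · c = cd³
  (cd³) · d³ = cd²
  (cd²) · c = d²
  (d²) · d⁻² = e

Answer: e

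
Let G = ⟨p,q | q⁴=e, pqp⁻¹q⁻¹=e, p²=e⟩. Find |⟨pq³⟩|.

|⟨pq³⟩| equals the order of pq³. Compute successive powers until reaching e:
  (pq³)¹ = pq³, (pq³)² = q², (pq³)³ = pq, (pq³)⁴ = e.
The smallest positive k with (pq³)ᵏ = e is 4, so |⟨pq³⟩| = 4.

Answer: 4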